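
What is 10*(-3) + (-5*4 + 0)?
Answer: -50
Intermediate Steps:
10*(-3) + (-5*4 + 0) = -30 + (-20 + 0) = -30 - 20 = -50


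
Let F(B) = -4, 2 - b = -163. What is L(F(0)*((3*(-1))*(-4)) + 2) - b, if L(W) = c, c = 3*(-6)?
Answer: -183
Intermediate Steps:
b = 165 (b = 2 - 1*(-163) = 2 + 163 = 165)
c = -18
L(W) = -18
L(F(0)*((3*(-1))*(-4)) + 2) - b = -18 - 1*165 = -18 - 165 = -183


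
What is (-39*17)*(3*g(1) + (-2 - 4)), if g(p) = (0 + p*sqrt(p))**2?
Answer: 1989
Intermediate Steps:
g(p) = p**3 (g(p) = (0 + p**(3/2))**2 = (p**(3/2))**2 = p**3)
(-39*17)*(3*g(1) + (-2 - 4)) = (-39*17)*(3*1**3 + (-2 - 4)) = -663*(3*1 - 6) = -663*(3 - 6) = -663*(-3) = 1989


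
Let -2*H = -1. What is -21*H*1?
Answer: -21/2 ≈ -10.500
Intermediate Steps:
H = ½ (H = -½*(-1) = ½ ≈ 0.50000)
-21*H*1 = -21*½*1 = -21/2*1 = -21/2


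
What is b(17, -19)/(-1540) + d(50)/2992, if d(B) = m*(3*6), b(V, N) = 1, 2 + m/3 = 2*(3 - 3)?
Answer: -481/13090 ≈ -0.036746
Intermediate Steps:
m = -6 (m = -6 + 3*(2*(3 - 3)) = -6 + 3*(2*0) = -6 + 3*0 = -6 + 0 = -6)
d(B) = -108 (d(B) = -18*6 = -6*18 = -108)
b(17, -19)/(-1540) + d(50)/2992 = 1/(-1540) - 108/2992 = 1*(-1/1540) - 108*1/2992 = -1/1540 - 27/748 = -481/13090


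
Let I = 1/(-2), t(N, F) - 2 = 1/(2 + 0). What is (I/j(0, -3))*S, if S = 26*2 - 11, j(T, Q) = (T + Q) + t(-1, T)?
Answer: 41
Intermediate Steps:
t(N, F) = 5/2 (t(N, F) = 2 + 1/(2 + 0) = 2 + 1/2 = 2 + ½ = 5/2)
I = -½ ≈ -0.50000
j(T, Q) = 5/2 + Q + T (j(T, Q) = (T + Q) + 5/2 = (Q + T) + 5/2 = 5/2 + Q + T)
S = 41 (S = 52 - 11 = 41)
(I/j(0, -3))*S = -1/(2*(5/2 - 3 + 0))*41 = -1/(2*(-½))*41 = -½*(-2)*41 = 1*41 = 41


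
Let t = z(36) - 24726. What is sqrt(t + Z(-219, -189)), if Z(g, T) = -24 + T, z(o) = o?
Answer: 3*I*sqrt(2767) ≈ 157.81*I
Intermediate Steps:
t = -24690 (t = 36 - 24726 = -24690)
sqrt(t + Z(-219, -189)) = sqrt(-24690 + (-24 - 189)) = sqrt(-24690 - 213) = sqrt(-24903) = 3*I*sqrt(2767)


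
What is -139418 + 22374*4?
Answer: -49922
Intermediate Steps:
-139418 + 22374*4 = -139418 + 89496 = -49922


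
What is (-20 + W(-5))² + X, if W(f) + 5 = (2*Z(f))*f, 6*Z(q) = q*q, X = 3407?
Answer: 70663/9 ≈ 7851.4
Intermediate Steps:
Z(q) = q²/6 (Z(q) = (q*q)/6 = q²/6)
W(f) = -5 + f³/3 (W(f) = -5 + (2*(f²/6))*f = -5 + (f²/3)*f = -5 + f³/3)
(-20 + W(-5))² + X = (-20 + (-5 + (⅓)*(-5)³))² + 3407 = (-20 + (-5 + (⅓)*(-125)))² + 3407 = (-20 + (-5 - 125/3))² + 3407 = (-20 - 140/3)² + 3407 = (-200/3)² + 3407 = 40000/9 + 3407 = 70663/9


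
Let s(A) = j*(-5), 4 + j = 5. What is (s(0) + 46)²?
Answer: 1681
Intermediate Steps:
j = 1 (j = -4 + 5 = 1)
s(A) = -5 (s(A) = 1*(-5) = -5)
(s(0) + 46)² = (-5 + 46)² = 41² = 1681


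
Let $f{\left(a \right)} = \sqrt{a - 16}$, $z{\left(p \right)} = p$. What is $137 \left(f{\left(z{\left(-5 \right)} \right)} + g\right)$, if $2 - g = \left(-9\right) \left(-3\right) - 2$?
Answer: $-3151 + 137 i \sqrt{21} \approx -3151.0 + 627.81 i$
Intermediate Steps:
$g = -23$ ($g = 2 - \left(\left(-9\right) \left(-3\right) - 2\right) = 2 - \left(27 - 2\right) = 2 - 25 = -23$)
$f{\left(a \right)} = \sqrt{-16 + a}$
$137 \left(f{\left(z{\left(-5 \right)} \right)} + g\right) = 137 \left(\sqrt{-16 - 5} - 23\right) = 137 \left(\sqrt{-21} - 23\right) = 137 \left(i \sqrt{21} - 23\right) = 137 \left(-23 + i \sqrt{21}\right) = -3151 + 137 i \sqrt{21}$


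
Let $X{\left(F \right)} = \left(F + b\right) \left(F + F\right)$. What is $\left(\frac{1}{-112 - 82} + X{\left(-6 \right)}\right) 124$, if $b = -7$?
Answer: $\frac{1876306}{97} \approx 19343.0$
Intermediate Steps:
$X{\left(F \right)} = 2 F \left(-7 + F\right)$ ($X{\left(F \right)} = \left(F - 7\right) \left(F + F\right) = \left(-7 + F\right) 2 F = 2 F \left(-7 + F\right)$)
$\left(\frac{1}{-112 - 82} + X{\left(-6 \right)}\right) 124 = \left(\frac{1}{-112 - 82} + 2 \left(-6\right) \left(-7 - 6\right)\right) 124 = \left(\frac{1}{-194} + 2 \left(-6\right) \left(-13\right)\right) 124 = \left(- \frac{1}{194} + 156\right) 124 = \frac{30263}{194} \cdot 124 = \frac{1876306}{97}$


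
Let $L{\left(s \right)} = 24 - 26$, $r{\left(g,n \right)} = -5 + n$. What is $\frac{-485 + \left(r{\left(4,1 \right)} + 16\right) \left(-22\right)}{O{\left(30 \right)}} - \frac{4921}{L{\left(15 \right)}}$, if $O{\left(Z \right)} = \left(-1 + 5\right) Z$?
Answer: $\frac{294511}{120} \approx 2454.3$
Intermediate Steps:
$L{\left(s \right)} = -2$ ($L{\left(s \right)} = 24 - 26 = -2$)
$O{\left(Z \right)} = 4 Z$
$\frac{-485 + \left(r{\left(4,1 \right)} + 16\right) \left(-22\right)}{O{\left(30 \right)}} - \frac{4921}{L{\left(15 \right)}} = \frac{-485 + \left(\left(-5 + 1\right) + 16\right) \left(-22\right)}{4 \cdot 30} - \frac{4921}{-2} = \frac{-485 + \left(-4 + 16\right) \left(-22\right)}{120} - - \frac{4921}{2} = \left(-485 + 12 \left(-22\right)\right) \frac{1}{120} + \frac{4921}{2} = \left(-485 - 264\right) \frac{1}{120} + \frac{4921}{2} = \left(-749\right) \frac{1}{120} + \frac{4921}{2} = - \frac{749}{120} + \frac{4921}{2} = \frac{294511}{120}$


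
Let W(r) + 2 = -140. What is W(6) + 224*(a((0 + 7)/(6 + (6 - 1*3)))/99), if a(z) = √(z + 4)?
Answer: -142 + 224*√43/297 ≈ -137.05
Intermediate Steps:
W(r) = -142 (W(r) = -2 - 140 = -142)
a(z) = √(4 + z)
W(6) + 224*(a((0 + 7)/(6 + (6 - 1*3)))/99) = -142 + 224*(√(4 + (0 + 7)/(6 + (6 - 1*3)))/99) = -142 + 224*(√(4 + 7/(6 + (6 - 3)))*(1/99)) = -142 + 224*(√(4 + 7/(6 + 3))*(1/99)) = -142 + 224*(√(4 + 7/9)*(1/99)) = -142 + 224*(√(43/9)*(1/99)) = -142 + 224*((√43/3)*(1/99)) = -142 + 224*(√43/297) = -142 + 224*√43/297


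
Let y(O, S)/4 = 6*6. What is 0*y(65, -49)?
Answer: 0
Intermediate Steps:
y(O, S) = 144 (y(O, S) = 4*(6*6) = 4*36 = 144)
0*y(65, -49) = 0*144 = 0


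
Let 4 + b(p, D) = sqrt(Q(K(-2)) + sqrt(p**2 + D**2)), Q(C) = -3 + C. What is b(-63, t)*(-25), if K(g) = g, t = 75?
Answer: 100 - 25*sqrt(-5 + 3*sqrt(1066)) ≈ -141.03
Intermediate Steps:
b(p, D) = -4 + sqrt(-5 + sqrt(D**2 + p**2)) (b(p, D) = -4 + sqrt((-3 - 2) + sqrt(p**2 + D**2)) = -4 + sqrt(-5 + sqrt(D**2 + p**2)))
b(-63, t)*(-25) = (-4 + sqrt(-5 + sqrt(75**2 + (-63)**2)))*(-25) = (-4 + sqrt(-5 + sqrt(5625 + 3969)))*(-25) = (-4 + sqrt(-5 + sqrt(9594)))*(-25) = (-4 + sqrt(-5 + 3*sqrt(1066)))*(-25) = 100 - 25*sqrt(-5 + 3*sqrt(1066))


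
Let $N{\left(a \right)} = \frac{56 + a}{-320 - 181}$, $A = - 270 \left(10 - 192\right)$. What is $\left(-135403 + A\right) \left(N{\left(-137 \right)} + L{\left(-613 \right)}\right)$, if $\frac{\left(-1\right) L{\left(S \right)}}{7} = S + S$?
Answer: $- \frac{123633943123}{167} \approx -7.4032 \cdot 10^{8}$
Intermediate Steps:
$L{\left(S \right)} = - 14 S$ ($L{\left(S \right)} = - 7 \left(S + S\right) = - 7 \cdot 2 S = - 14 S$)
$A = 49140$ ($A = \left(-270\right) \left(-182\right) = 49140$)
$N{\left(a \right)} = - \frac{56}{501} - \frac{a}{501}$ ($N{\left(a \right)} = \frac{56 + a}{-501} = \left(56 + a\right) \left(- \frac{1}{501}\right) = - \frac{56}{501} - \frac{a}{501}$)
$\left(-135403 + A\right) \left(N{\left(-137 \right)} + L{\left(-613 \right)}\right) = \left(-135403 + 49140\right) \left(\left(- \frac{56}{501} - - \frac{137}{501}\right) - -8582\right) = - 86263 \left(\left(- \frac{56}{501} + \frac{137}{501}\right) + 8582\right) = - 86263 \left(\frac{27}{167} + 8582\right) = \left(-86263\right) \frac{1433221}{167} = - \frac{123633943123}{167}$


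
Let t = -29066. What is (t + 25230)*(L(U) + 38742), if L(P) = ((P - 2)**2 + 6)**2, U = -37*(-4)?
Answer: -1744100410136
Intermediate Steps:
U = 148
L(P) = (6 + (-2 + P)**2)**2 (L(P) = ((-2 + P)**2 + 6)**2 = (6 + (-2 + P)**2)**2)
(t + 25230)*(L(U) + 38742) = (-29066 + 25230)*((6 + (-2 + 148)**2)**2 + 38742) = -3836*((6 + 146**2)**2 + 38742) = -3836*((6 + 21316)**2 + 38742) = -3836*(21322**2 + 38742) = -3836*(454627684 + 38742) = -3836*454666426 = -1744100410136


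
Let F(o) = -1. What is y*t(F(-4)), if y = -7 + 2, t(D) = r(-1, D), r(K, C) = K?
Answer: 5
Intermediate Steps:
t(D) = -1
y = -5
y*t(F(-4)) = -5*(-1) = 5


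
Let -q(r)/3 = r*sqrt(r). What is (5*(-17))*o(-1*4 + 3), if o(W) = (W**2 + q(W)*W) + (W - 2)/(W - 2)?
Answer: -170 + 255*I ≈ -170.0 + 255.0*I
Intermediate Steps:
q(r) = -3*r**(3/2) (q(r) = -3*r*sqrt(r) = -3*r**(3/2))
o(W) = 1 + W**2 - 3*W**(5/2) (o(W) = (W**2 + (-3*W**(3/2))*W) + (W - 2)/(W - 2) = (W**2 - 3*W**(5/2)) + (-2 + W)/(-2 + W) = (W**2 - 3*W**(5/2)) + 1 = 1 + W**2 - 3*W**(5/2))
(5*(-17))*o(-1*4 + 3) = (5*(-17))*(1 + (-1*4 + 3)**2 - 3*(-1*4 + 3)**(5/2)) = -85*(1 + (-4 + 3)**2 - 3*(-4 + 3)**(5/2)) = -85*(1 + (-1)**2 - 3*I) = -85*(1 + 1 - 3*I) = -85*(2 - 3*I) = -170 + 255*I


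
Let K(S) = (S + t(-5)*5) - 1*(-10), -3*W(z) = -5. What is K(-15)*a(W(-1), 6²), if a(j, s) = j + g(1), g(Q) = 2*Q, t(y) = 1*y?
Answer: -110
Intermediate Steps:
t(y) = y
W(z) = 5/3 (W(z) = -⅓*(-5) = 5/3)
a(j, s) = 2 + j (a(j, s) = j + 2*1 = j + 2 = 2 + j)
K(S) = -15 + S (K(S) = (S - 5*5) - 1*(-10) = (S - 25) + 10 = (-25 + S) + 10 = -15 + S)
K(-15)*a(W(-1), 6²) = (-15 - 15)*(2 + 5/3) = -30*11/3 = -110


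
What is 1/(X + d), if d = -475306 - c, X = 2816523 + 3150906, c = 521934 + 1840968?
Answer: 1/3129221 ≈ 3.1957e-7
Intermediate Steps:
c = 2362902
X = 5967429
d = -2838208 (d = -475306 - 1*2362902 = -475306 - 2362902 = -2838208)
1/(X + d) = 1/(5967429 - 2838208) = 1/3129221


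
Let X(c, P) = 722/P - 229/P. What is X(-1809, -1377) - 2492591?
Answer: -201899900/81 ≈ -2.4926e+6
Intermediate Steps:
X(c, P) = 493/P
X(-1809, -1377) - 2492591 = 493/(-1377) - 2492591 = 493*(-1/1377) - 2492591 = -29/81 - 2492591 = -201899900/81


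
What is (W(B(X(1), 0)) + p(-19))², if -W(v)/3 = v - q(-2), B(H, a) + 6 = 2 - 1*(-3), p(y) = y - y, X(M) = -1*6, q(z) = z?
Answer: 9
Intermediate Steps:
X(M) = -6
p(y) = 0
B(H, a) = -1 (B(H, a) = -6 + (2 - 1*(-3)) = -6 + (2 + 3) = -6 + 5 = -1)
W(v) = -6 - 3*v (W(v) = -3*(v - 1*(-2)) = -3*(v + 2) = -3*(2 + v) = -6 - 3*v)
(W(B(X(1), 0)) + p(-19))² = ((-6 - 3*(-1)) + 0)² = ((-6 + 3) + 0)² = (-3 + 0)² = (-3)² = 9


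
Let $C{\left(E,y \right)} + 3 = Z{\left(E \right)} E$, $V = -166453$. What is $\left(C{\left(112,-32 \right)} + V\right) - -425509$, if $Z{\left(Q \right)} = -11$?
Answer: $257821$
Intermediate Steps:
$C{\left(E,y \right)} = -3 - 11 E$
$\left(C{\left(112,-32 \right)} + V\right) - -425509 = \left(\left(-3 - 1232\right) - 166453\right) - -425509 = \left(\left(-3 - 1232\right) - 166453\right) + 425509 = \left(-1235 - 166453\right) + 425509 = -167688 + 425509 = 257821$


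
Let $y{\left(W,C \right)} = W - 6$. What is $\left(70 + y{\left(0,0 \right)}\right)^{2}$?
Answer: $4096$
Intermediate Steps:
$y{\left(W,C \right)} = -6 + W$ ($y{\left(W,C \right)} = W - 6 = -6 + W$)
$\left(70 + y{\left(0,0 \right)}\right)^{2} = \left(70 + \left(-6 + 0\right)\right)^{2} = \left(70 - 6\right)^{2} = 64^{2} = 4096$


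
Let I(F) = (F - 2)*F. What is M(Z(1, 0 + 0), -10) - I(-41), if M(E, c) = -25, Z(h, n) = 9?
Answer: -1788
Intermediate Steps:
I(F) = F*(-2 + F) (I(F) = (-2 + F)*F = F*(-2 + F))
M(Z(1, 0 + 0), -10) - I(-41) = -25 - (-41)*(-2 - 41) = -25 - (-41)*(-43) = -25 - 1*1763 = -25 - 1763 = -1788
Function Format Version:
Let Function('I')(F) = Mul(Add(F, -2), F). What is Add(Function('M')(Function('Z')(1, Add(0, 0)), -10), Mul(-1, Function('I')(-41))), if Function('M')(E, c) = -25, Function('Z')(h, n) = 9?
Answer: -1788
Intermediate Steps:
Function('I')(F) = Mul(F, Add(-2, F)) (Function('I')(F) = Mul(Add(-2, F), F) = Mul(F, Add(-2, F)))
Add(Function('M')(Function('Z')(1, Add(0, 0)), -10), Mul(-1, Function('I')(-41))) = Add(-25, Mul(-1, Mul(-41, Add(-2, -41)))) = Add(-25, Mul(-1, Mul(-41, -43))) = Add(-25, Mul(-1, 1763)) = Add(-25, -1763) = -1788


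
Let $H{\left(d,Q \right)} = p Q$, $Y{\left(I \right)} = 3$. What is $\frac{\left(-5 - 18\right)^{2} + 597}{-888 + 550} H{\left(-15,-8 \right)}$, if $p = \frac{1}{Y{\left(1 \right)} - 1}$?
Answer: $\frac{2252}{169} \approx 13.325$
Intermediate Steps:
$p = \frac{1}{2}$ ($p = \frac{1}{3 - 1} = \frac{1}{2} \approx 0.5$)
$H{\left(d,Q \right)} = \frac{Q}{2}$
$\frac{\left(-5 - 18\right)^{2} + 597}{-888 + 550} H{\left(-15,-8 \right)} = \frac{\left(-5 - 18\right)^{2} + 597}{-888 + 550} \cdot \frac{1}{2} \left(-8\right) = \frac{\left(-23\right)^{2} + 597}{-338} \left(-4\right) = \left(529 + 597\right) \left(- \frac{1}{338}\right) \left(-4\right) = 1126 \left(- \frac{1}{338}\right) \left(-4\right) = \left(- \frac{563}{169}\right) \left(-4\right) = \frac{2252}{169}$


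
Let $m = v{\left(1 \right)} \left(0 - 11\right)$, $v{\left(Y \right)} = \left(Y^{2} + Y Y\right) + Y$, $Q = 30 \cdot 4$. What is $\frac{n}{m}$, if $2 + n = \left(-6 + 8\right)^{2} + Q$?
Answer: $- \frac{122}{33} \approx -3.697$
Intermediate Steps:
$Q = 120$
$n = 122$ ($n = -2 + \left(\left(-6 + 8\right)^{2} + 120\right) = -2 + \left(2^{2} + 120\right) = -2 + \left(4 + 120\right) = -2 + 124 = 122$)
$v{\left(Y \right)} = Y + 2 Y^{2}$ ($v{\left(Y \right)} = \left(Y^{2} + Y^{2}\right) + Y = 2 Y^{2} + Y = Y + 2 Y^{2}$)
$m = -33$ ($m = 1 \left(1 + 2 \cdot 1\right) \left(0 - 11\right) = 1 \left(1 + 2\right) \left(-11\right) = 1 \cdot 3 \left(-11\right) = 3 \left(-11\right) = -33$)
$\frac{n}{m} = \frac{122}{-33} = 122 \left(- \frac{1}{33}\right) = - \frac{122}{33}$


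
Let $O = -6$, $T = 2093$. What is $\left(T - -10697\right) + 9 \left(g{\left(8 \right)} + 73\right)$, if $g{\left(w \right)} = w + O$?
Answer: $13465$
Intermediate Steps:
$g{\left(w \right)} = -6 + w$ ($g{\left(w \right)} = w - 6 = -6 + w$)
$\left(T - -10697\right) + 9 \left(g{\left(8 \right)} + 73\right) = \left(2093 - -10697\right) + 9 \left(\left(-6 + 8\right) + 73\right) = \left(2093 + 10697\right) + 9 \left(2 + 73\right) = 12790 + 9 \cdot 75 = 12790 + 675 = 13465$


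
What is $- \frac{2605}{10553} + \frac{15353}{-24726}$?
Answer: $- \frac{17417803}{20071806} \approx -0.86777$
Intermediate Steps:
$- \frac{2605}{10553} + \frac{15353}{-24726} = \left(-2605\right) \frac{1}{10553} + 15353 \left(- \frac{1}{24726}\right) = - \frac{2605}{10553} - \frac{1181}{1902} = - \frac{17417803}{20071806}$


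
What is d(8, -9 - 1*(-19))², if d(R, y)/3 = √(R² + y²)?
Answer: 1476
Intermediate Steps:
d(R, y) = 3*√(R² + y²)
d(8, -9 - 1*(-19))² = (3*√(8² + (-9 - 1*(-19))²))² = (3*√(64 + (-9 + 19)²))² = (3*√(64 + 10²))² = (3*√(64 + 100))² = (3*√164)² = (3*(2*√41))² = (6*√41)² = 1476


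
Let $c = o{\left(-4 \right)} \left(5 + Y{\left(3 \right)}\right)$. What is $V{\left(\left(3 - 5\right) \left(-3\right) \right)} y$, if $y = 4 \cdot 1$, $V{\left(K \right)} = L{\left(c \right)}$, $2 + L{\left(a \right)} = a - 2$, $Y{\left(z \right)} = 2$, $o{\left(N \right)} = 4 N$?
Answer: $-464$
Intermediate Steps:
$c = -112$ ($c = 4 \left(-4\right) \left(5 + 2\right) = \left(-16\right) 7 = -112$)
$L{\left(a \right)} = -4 + a$ ($L{\left(a \right)} = -2 + \left(a - 2\right) = -2 + \left(-2 + a\right) = -4 + a$)
$V{\left(K \right)} = -116$ ($V{\left(K \right)} = -4 - 112 = -116$)
$y = 4$
$V{\left(\left(3 - 5\right) \left(-3\right) \right)} y = \left(-116\right) 4 = -464$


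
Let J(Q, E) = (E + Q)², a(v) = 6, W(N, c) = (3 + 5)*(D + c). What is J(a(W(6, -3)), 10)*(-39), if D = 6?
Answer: -9984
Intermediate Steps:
W(N, c) = 48 + 8*c (W(N, c) = (3 + 5)*(6 + c) = 8*(6 + c) = 48 + 8*c)
J(a(W(6, -3)), 10)*(-39) = (10 + 6)²*(-39) = 16²*(-39) = 256*(-39) = -9984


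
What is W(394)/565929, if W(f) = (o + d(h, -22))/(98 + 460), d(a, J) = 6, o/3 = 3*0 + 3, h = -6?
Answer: 5/105262794 ≈ 4.7500e-8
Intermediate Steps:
o = 9 (o = 3*(3*0 + 3) = 3*(0 + 3) = 3*3 = 9)
W(f) = 5/186 (W(f) = (9 + 6)/(98 + 460) = 15/558 = 15*(1/558) = 5/186)
W(394)/565929 = (5/186)/565929 = (5/186)*(1/565929) = 5/105262794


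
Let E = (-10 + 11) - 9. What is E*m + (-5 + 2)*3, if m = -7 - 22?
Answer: 223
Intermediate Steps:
E = -8 (E = 1 - 9 = -8)
m = -29
E*m + (-5 + 2)*3 = -8*(-29) + (-5 + 2)*3 = 232 - 3*3 = 232 - 9 = 223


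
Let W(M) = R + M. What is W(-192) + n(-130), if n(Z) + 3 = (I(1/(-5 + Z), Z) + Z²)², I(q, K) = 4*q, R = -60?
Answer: 5205219350641/18225 ≈ 2.8561e+8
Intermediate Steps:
W(M) = -60 + M
n(Z) = -3 + (Z² + 4/(-5 + Z))² (n(Z) = -3 + (4/(-5 + Z) + Z²)² = -3 + (Z² + 4/(-5 + Z))²)
W(-192) + n(-130) = (-60 - 192) + (-3 + (4 + (-130)³ - 5*(-130)²)²/(-5 - 130)²) = -252 + (-3 + (4 - 2197000 - 5*16900)²/(-135)²) = -252 + (-3 + (4 - 2197000 - 84500)²/18225) = -252 + (-3 + (1/18225)*(-2281496)²) = -252 + (-3 + (1/18225)*5205223998016) = -252 + (-3 + 5205223998016/18225) = -252 + 5205223943341/18225 = 5205219350641/18225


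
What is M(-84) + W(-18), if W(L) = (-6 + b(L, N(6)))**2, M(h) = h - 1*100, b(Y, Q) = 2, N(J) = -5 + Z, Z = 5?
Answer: -168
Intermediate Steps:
N(J) = 0 (N(J) = -5 + 5 = 0)
M(h) = -100 + h (M(h) = h - 100 = -100 + h)
W(L) = 16 (W(L) = (-6 + 2)**2 = (-4)**2 = 16)
M(-84) + W(-18) = (-100 - 84) + 16 = -184 + 16 = -168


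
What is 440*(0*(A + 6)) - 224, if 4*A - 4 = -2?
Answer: -224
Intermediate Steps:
A = ½ (A = 1 + (¼)*(-2) = 1 - ½ = ½ ≈ 0.50000)
440*(0*(A + 6)) - 224 = 440*(0*(½ + 6)) - 224 = 440*(0*(13/2)) - 224 = 440*0 - 224 = 0 - 224 = -224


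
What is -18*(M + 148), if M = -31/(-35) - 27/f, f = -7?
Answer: -96228/35 ≈ -2749.4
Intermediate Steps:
M = 166/35 (M = -31/(-35) - 27/(-7) = -31*(-1/35) - 27*(-1/7) = 31/35 + 27/7 = 166/35 ≈ 4.7429)
-18*(M + 148) = -18*(166/35 + 148) = -18*5346/35 = -96228/35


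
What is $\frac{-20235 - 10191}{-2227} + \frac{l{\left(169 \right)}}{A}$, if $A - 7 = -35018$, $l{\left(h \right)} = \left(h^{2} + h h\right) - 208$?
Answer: $\frac{938497208}{77969497} \approx 12.037$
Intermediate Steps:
$l{\left(h \right)} = -208 + 2 h^{2}$ ($l{\left(h \right)} = \left(h^{2} + h^{2}\right) - 208 = 2 h^{2} - 208 = -208 + 2 h^{2}$)
$A = -35011$ ($A = 7 - 35018 = -35011$)
$\frac{-20235 - 10191}{-2227} + \frac{l{\left(169 \right)}}{A} = \frac{-20235 - 10191}{-2227} + \frac{-208 + 2 \cdot 169^{2}}{-35011} = \left(-20235 - 10191\right) \left(- \frac{1}{2227}\right) + \left(-208 + 2 \cdot 28561\right) \left(- \frac{1}{35011}\right) = \left(-30426\right) \left(- \frac{1}{2227}\right) + \left(-208 + 57122\right) \left(- \frac{1}{35011}\right) = \frac{30426}{2227} + 56914 \left(- \frac{1}{35011}\right) = \frac{30426}{2227} - \frac{56914}{35011} = \frac{938497208}{77969497}$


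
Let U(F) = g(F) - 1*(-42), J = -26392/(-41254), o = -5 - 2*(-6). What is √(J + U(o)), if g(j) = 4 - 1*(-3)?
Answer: √21120377213/20627 ≈ 7.0455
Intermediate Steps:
g(j) = 7 (g(j) = 4 + 3 = 7)
o = 7 (o = -5 + 12 = 7)
J = 13196/20627 (J = -26392*(-1/41254) = 13196/20627 ≈ 0.63974)
U(F) = 49 (U(F) = 7 - 1*(-42) = 7 + 42 = 49)
√(J + U(o)) = √(13196/20627 + 49) = √(1023919/20627) = √21120377213/20627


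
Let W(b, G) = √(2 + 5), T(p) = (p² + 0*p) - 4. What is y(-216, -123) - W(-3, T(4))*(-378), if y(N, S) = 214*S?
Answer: -26322 + 378*√7 ≈ -25322.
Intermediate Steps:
T(p) = -4 + p² (T(p) = (p² + 0) - 4 = p² - 4 = -4 + p²)
W(b, G) = √7
y(-216, -123) - W(-3, T(4))*(-378) = 214*(-123) - √7*(-378) = -26322 - (-378)*√7 = -26322 + 378*√7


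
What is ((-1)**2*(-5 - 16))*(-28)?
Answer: 588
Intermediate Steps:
((-1)**2*(-5 - 16))*(-28) = (1*(-21))*(-28) = -21*(-28) = 588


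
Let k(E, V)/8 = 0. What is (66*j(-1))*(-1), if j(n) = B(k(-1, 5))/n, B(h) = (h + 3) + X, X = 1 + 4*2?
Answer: 792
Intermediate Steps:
k(E, V) = 0 (k(E, V) = 8*0 = 0)
X = 9 (X = 1 + 8 = 9)
B(h) = 12 + h (B(h) = (h + 3) + 9 = (3 + h) + 9 = 12 + h)
j(n) = 12/n (j(n) = (12 + 0)/n = 12/n)
(66*j(-1))*(-1) = (66*(12/(-1)))*(-1) = (66*(12*(-1)))*(-1) = (66*(-12))*(-1) = -792*(-1) = 792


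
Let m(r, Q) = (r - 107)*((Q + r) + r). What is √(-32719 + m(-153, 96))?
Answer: √21881 ≈ 147.92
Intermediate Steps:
m(r, Q) = (-107 + r)*(Q + 2*r)
√(-32719 + m(-153, 96)) = √(-32719 + (-214*(-153) - 107*96 + 2*(-153)² + 96*(-153))) = √(-32719 + (32742 - 10272 + 2*23409 - 14688)) = √(-32719 + (32742 - 10272 + 46818 - 14688)) = √(-32719 + 54600) = √21881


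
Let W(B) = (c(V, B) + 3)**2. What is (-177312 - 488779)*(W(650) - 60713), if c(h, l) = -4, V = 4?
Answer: 40439716792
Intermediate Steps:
W(B) = 1 (W(B) = (-4 + 3)**2 = (-1)**2 = 1)
(-177312 - 488779)*(W(650) - 60713) = (-177312 - 488779)*(1 - 60713) = -666091*(-60712) = 40439716792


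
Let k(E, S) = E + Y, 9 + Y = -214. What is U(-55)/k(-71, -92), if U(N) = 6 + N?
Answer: ⅙ ≈ 0.16667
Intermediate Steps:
Y = -223 (Y = -9 - 214 = -223)
k(E, S) = -223 + E (k(E, S) = E - 223 = -223 + E)
U(-55)/k(-71, -92) = (6 - 55)/(-223 - 71) = -49/(-294) = -49*(-1/294) = ⅙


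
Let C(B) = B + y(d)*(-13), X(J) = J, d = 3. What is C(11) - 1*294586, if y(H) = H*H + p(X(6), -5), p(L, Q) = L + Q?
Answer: -294705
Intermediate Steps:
y(H) = 1 + H² (y(H) = H*H + (6 - 5) = H² + 1 = 1 + H²)
C(B) = -130 + B (C(B) = B + (1 + 3²)*(-13) = B + (1 + 9)*(-13) = B + 10*(-13) = B - 130 = -130 + B)
C(11) - 1*294586 = (-130 + 11) - 1*294586 = -119 - 294586 = -294705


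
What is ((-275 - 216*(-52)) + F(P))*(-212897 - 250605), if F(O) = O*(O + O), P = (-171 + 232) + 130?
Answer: -38896624338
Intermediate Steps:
P = 191 (P = 61 + 130 = 191)
F(O) = 2*O² (F(O) = O*(2*O) = 2*O²)
((-275 - 216*(-52)) + F(P))*(-212897 - 250605) = ((-275 - 216*(-52)) + 2*191²)*(-212897 - 250605) = ((-275 + 11232) + 2*36481)*(-463502) = (10957 + 72962)*(-463502) = 83919*(-463502) = -38896624338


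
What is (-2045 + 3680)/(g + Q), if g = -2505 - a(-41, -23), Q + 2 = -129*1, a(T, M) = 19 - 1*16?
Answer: -1635/2639 ≈ -0.61955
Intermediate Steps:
a(T, M) = 3 (a(T, M) = 19 - 16 = 3)
Q = -131 (Q = -2 - 129*1 = -2 - 129 = -131)
g = -2508 (g = -2505 - 1*3 = -2505 - 3 = -2508)
(-2045 + 3680)/(g + Q) = (-2045 + 3680)/(-2508 - 131) = 1635/(-2639) = 1635*(-1/2639) = -1635/2639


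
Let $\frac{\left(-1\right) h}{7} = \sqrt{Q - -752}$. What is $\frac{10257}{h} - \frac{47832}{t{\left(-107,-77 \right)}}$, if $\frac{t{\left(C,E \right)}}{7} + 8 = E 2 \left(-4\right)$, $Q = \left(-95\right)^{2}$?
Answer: $- \frac{5979}{532} - \frac{3419 \sqrt{9777}}{22813} \approx -26.058$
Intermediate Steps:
$Q = 9025$
$t{\left(C,E \right)} = -56 - 56 E$ ($t{\left(C,E \right)} = -56 + 7 E 2 \left(-4\right) = -56 + 7 \cdot 2 E \left(-4\right) = -56 + 7 \left(- 8 E\right) = -56 - 56 E$)
$h = - 7 \sqrt{9777}$ ($h = - 7 \sqrt{9025 - -752} = - 7 \sqrt{9025 + 752} = - 7 \sqrt{9777} \approx -692.15$)
$\frac{10257}{h} - \frac{47832}{t{\left(-107,-77 \right)}} = \frac{10257}{\left(-7\right) \sqrt{9777}} - \frac{47832}{-56 - -4312} = 10257 \left(- \frac{\sqrt{9777}}{68439}\right) - \frac{47832}{-56 + 4312} = - \frac{3419 \sqrt{9777}}{22813} - \frac{47832}{4256} = - \frac{3419 \sqrt{9777}}{22813} - \frac{5979}{532} = - \frac{5979}{532} - \frac{3419 \sqrt{9777}}{22813}$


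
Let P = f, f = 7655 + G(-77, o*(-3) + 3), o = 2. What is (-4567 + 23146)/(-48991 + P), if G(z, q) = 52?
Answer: -18579/41284 ≈ -0.45003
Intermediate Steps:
f = 7707 (f = 7655 + 52 = 7707)
P = 7707
(-4567 + 23146)/(-48991 + P) = (-4567 + 23146)/(-48991 + 7707) = 18579/(-41284) = 18579*(-1/41284) = -18579/41284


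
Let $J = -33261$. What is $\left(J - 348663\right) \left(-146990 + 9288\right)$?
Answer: $52591698648$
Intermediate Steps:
$\left(J - 348663\right) \left(-146990 + 9288\right) = \left(-33261 - 348663\right) \left(-146990 + 9288\right) = \left(-381924\right) \left(-137702\right) = 52591698648$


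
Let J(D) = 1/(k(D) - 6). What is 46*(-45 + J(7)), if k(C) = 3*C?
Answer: -31004/15 ≈ -2066.9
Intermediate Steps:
J(D) = 1/(-6 + 3*D) (J(D) = 1/(3*D - 6) = 1/(-6 + 3*D))
46*(-45 + J(7)) = 46*(-45 + 1/(3*(-2 + 7))) = 46*(-45 + (⅓)/5) = 46*(-45 + (⅓)*(⅕)) = 46*(-45 + 1/15) = 46*(-674/15) = -31004/15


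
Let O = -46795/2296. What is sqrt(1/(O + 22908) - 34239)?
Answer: I*sqrt(1929611975854284127)/7507139 ≈ 185.04*I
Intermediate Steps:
O = -6685/328 (O = -46795*1/2296 = -6685/328 ≈ -20.381)
sqrt(1/(O + 22908) - 34239) = sqrt(1/(-6685/328 + 22908) - 34239) = sqrt(1/(7507139/328) - 34239) = sqrt(328/7507139 - 34239) = sqrt(-257036931893/7507139) = I*sqrt(1929611975854284127)/7507139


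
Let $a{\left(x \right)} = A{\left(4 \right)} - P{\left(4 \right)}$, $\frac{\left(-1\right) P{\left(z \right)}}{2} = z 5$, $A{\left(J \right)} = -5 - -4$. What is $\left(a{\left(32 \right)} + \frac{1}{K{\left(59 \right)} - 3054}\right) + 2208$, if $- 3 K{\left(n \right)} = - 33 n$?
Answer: $\frac{5404034}{2405} \approx 2247.0$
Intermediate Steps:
$K{\left(n \right)} = 11 n$ ($K{\left(n \right)} = - \frac{\left(-33\right) n}{3} = 11 n$)
$A{\left(J \right)} = -1$ ($A{\left(J \right)} = -5 + 4 = -1$)
$P{\left(z \right)} = - 10 z$ ($P{\left(z \right)} = - 2 z 5 = - 2 \cdot 5 z = - 10 z$)
$a{\left(x \right)} = 39$ ($a{\left(x \right)} = -1 - \left(-10\right) 4 = -1 - -40 = -1 + 40 = 39$)
$\left(a{\left(32 \right)} + \frac{1}{K{\left(59 \right)} - 3054}\right) + 2208 = \left(39 + \frac{1}{11 \cdot 59 - 3054}\right) + 2208 = \left(39 + \frac{1}{649 - 3054}\right) + 2208 = \left(39 + \frac{1}{-2405}\right) + 2208 = \left(39 - \frac{1}{2405}\right) + 2208 = \frac{93794}{2405} + 2208 = \frac{5404034}{2405}$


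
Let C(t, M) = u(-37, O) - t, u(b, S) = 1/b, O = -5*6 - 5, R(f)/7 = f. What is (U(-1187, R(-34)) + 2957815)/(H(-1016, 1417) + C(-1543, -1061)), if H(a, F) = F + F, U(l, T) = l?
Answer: 27348809/40487 ≈ 675.50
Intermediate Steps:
R(f) = 7*f
O = -35 (O = -30 - 5 = -35)
H(a, F) = 2*F
C(t, M) = -1/37 - t (C(t, M) = 1/(-37) - t = -1/37 - t)
(U(-1187, R(-34)) + 2957815)/(H(-1016, 1417) + C(-1543, -1061)) = (-1187 + 2957815)/(2*1417 + (-1/37 - 1*(-1543))) = 2956628/(2834 + (-1/37 + 1543)) = 2956628/(2834 + 57090/37) = 2956628/(161948/37) = 2956628*(37/161948) = 27348809/40487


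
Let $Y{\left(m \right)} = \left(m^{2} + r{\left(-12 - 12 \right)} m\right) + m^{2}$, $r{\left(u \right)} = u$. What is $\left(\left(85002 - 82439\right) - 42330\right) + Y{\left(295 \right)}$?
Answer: $127203$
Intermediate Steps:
$Y{\left(m \right)} = - 24 m + 2 m^{2}$ ($Y{\left(m \right)} = \left(m^{2} + \left(-12 - 12\right) m\right) + m^{2} = \left(m^{2} - 24 m\right) + m^{2} = - 24 m + 2 m^{2}$)
$\left(\left(85002 - 82439\right) - 42330\right) + Y{\left(295 \right)} = \left(\left(85002 - 82439\right) - 42330\right) + 2 \cdot 295 \left(-12 + 295\right) = \left(2563 - 42330\right) + 2 \cdot 295 \cdot 283 = -39767 + 166970 = 127203$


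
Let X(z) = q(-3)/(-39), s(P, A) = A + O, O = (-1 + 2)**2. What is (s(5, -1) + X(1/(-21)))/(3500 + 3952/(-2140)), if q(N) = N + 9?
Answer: -535/12164828 ≈ -4.3979e-5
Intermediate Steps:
O = 1 (O = 1**2 = 1)
s(P, A) = 1 + A (s(P, A) = A + 1 = 1 + A)
q(N) = 9 + N
X(z) = -2/13 (X(z) = (9 - 3)/(-39) = 6*(-1/39) = -2/13)
(s(5, -1) + X(1/(-21)))/(3500 + 3952/(-2140)) = ((1 - 1) - 2/13)/(3500 + 3952/(-2140)) = (0 - 2/13)/(3500 + 3952*(-1/2140)) = -2/(13*(3500 - 988/535)) = -2/(13*1871512/535) = -2/13*535/1871512 = -535/12164828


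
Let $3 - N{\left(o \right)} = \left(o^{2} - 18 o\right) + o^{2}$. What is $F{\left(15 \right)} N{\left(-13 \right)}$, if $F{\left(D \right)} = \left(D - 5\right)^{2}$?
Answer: $-56900$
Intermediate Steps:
$F{\left(D \right)} = \left(-5 + D\right)^{2}$
$N{\left(o \right)} = 3 - 2 o^{2} + 18 o$ ($N{\left(o \right)} = 3 - \left(\left(o^{2} - 18 o\right) + o^{2}\right) = 3 - \left(- 18 o + 2 o^{2}\right) = 3 - 2 o^{2} + 18 o$)
$F{\left(15 \right)} N{\left(-13 \right)} = \left(-5 + 15\right)^{2} \left(3 - 2 \left(-13\right)^{2} + 18 \left(-13\right)\right) = 10^{2} \left(3 - 338 - 234\right) = 100 \left(3 - 338 - 234\right) = 100 \left(-569\right) = -56900$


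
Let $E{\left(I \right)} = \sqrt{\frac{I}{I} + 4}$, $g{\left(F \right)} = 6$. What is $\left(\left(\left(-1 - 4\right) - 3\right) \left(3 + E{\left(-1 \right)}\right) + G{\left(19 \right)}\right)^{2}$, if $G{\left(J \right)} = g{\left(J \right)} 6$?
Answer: $464 - 192 \sqrt{5} \approx 34.675$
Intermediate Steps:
$E{\left(I \right)} = \sqrt{5}$ ($E{\left(I \right)} = \sqrt{1 + 4} = \sqrt{5}$)
$G{\left(J \right)} = 36$ ($G{\left(J \right)} = 6 \cdot 6 = 36$)
$\left(\left(\left(-1 - 4\right) - 3\right) \left(3 + E{\left(-1 \right)}\right) + G{\left(19 \right)}\right)^{2} = \left(\left(\left(-1 - 4\right) - 3\right) \left(3 + \sqrt{5}\right) + 36\right)^{2} = \left(\left(-5 - 3\right) \left(3 + \sqrt{5}\right) + 36\right)^{2} = \left(- 8 \left(3 + \sqrt{5}\right) + 36\right)^{2} = \left(\left(-24 - 8 \sqrt{5}\right) + 36\right)^{2} = \left(12 - 8 \sqrt{5}\right)^{2}$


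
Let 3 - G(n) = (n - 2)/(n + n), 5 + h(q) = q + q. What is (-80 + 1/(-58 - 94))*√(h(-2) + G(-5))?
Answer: -12161*I*√670/1520 ≈ -207.09*I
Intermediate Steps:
h(q) = -5 + 2*q (h(q) = -5 + (q + q) = -5 + 2*q)
G(n) = 3 - (-2 + n)/(2*n) (G(n) = 3 - (n - 2)/(n + n) = 3 - (-2 + n)/(2*n))
(-80 + 1/(-58 - 94))*√(h(-2) + G(-5)) = (-80 + 1/(-58 - 94))*√((-5 + 2*(-2)) + (5/2 + 1/(-5))) = (-80 + 1/(-152))*√((-5 - 4) + (5/2 - ⅕)) = (-80 - 1/152)*√(-9 + 23/10) = -12161*I*√670/1520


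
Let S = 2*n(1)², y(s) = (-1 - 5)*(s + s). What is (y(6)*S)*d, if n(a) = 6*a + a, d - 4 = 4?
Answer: -56448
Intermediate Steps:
d = 8 (d = 4 + 4 = 8)
n(a) = 7*a
y(s) = -12*s
S = 98 (S = 2*(7*1)² = 2*7² = 2*49 = 98)
(y(6)*S)*d = (-12*6*98)*8 = -72*98*8 = -7056*8 = -56448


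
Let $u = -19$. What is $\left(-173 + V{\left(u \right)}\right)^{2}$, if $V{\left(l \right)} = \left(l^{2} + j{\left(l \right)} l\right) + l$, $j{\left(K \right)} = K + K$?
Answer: $793881$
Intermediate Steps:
$j{\left(K \right)} = 2 K$
$V{\left(l \right)} = l + 3 l^{2}$ ($V{\left(l \right)} = \left(l^{2} + 2 l l\right) + l = \left(l^{2} + 2 l^{2}\right) + l = 3 l^{2} + l = l + 3 l^{2}$)
$\left(-173 + V{\left(u \right)}\right)^{2} = \left(-173 - 19 \left(1 + 3 \left(-19\right)\right)\right)^{2} = \left(-173 - 19 \left(1 - 57\right)\right)^{2} = \left(-173 - -1064\right)^{2} = \left(-173 + 1064\right)^{2} = 891^{2} = 793881$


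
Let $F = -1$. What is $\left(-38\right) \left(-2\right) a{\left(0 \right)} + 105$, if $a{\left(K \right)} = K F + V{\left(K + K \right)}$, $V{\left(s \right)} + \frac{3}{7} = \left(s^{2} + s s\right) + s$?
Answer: $\frac{507}{7} \approx 72.429$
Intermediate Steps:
$V{\left(s \right)} = - \frac{3}{7} + s + 2 s^{2}$ ($V{\left(s \right)} = - \frac{3}{7} + \left(\left(s^{2} + s s\right) + s\right) = - \frac{3}{7} + \left(\left(s^{2} + s^{2}\right) + s\right) = - \frac{3}{7} + \left(2 s^{2} + s\right) = - \frac{3}{7} + \left(s + 2 s^{2}\right) = - \frac{3}{7} + s + 2 s^{2}$)
$a{\left(K \right)} = - \frac{3}{7} + K + 8 K^{2}$ ($a{\left(K \right)} = K \left(-1\right) + \left(- \frac{3}{7} + \left(K + K\right) + 2 \left(K + K\right)^{2}\right) = - K + \left(- \frac{3}{7} + 2 K + 2 \left(2 K\right)^{2}\right) = - K + \left(- \frac{3}{7} + 2 K + 2 \cdot 4 K^{2}\right) = - K + \left(- \frac{3}{7} + 2 K + 8 K^{2}\right) = - \frac{3}{7} + K + 8 K^{2}$)
$\left(-38\right) \left(-2\right) a{\left(0 \right)} + 105 = \left(-38\right) \left(-2\right) \left(- \frac{3}{7} + 0 + 8 \cdot 0^{2}\right) + 105 = 76 \left(- \frac{3}{7} + 0 + 8 \cdot 0\right) + 105 = 76 \left(- \frac{3}{7} + 0 + 0\right) + 105 = 76 \left(- \frac{3}{7}\right) + 105 = - \frac{228}{7} + 105 = \frac{507}{7}$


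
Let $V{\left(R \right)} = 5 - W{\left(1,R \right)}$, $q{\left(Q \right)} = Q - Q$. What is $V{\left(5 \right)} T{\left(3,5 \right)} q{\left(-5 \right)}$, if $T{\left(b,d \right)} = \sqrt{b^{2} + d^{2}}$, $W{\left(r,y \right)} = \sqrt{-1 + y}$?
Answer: $0$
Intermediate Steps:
$q{\left(Q \right)} = 0$
$V{\left(R \right)} = 5 - \sqrt{-1 + R}$
$V{\left(5 \right)} T{\left(3,5 \right)} q{\left(-5 \right)} = \left(5 - \sqrt{-1 + 5}\right) \sqrt{3^{2} + 5^{2}} \cdot 0 = \left(5 - \sqrt{4}\right) \sqrt{9 + 25} \cdot 0 = \left(5 - 2\right) \sqrt{34} \cdot 0 = 3 \sqrt{34} \cdot 0 = 0$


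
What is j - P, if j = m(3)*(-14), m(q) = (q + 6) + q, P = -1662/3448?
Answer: -288801/1724 ≈ -167.52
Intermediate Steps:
P = -831/1724 (P = -1662*1/3448 = -831/1724 ≈ -0.48202)
m(q) = 6 + 2*q (m(q) = (6 + q) + q = 6 + 2*q)
j = -168 (j = (6 + 2*3)*(-14) = (6 + 6)*(-14) = 12*(-14) = -168)
j - P = -168 - 1*(-831/1724) = -168 + 831/1724 = -288801/1724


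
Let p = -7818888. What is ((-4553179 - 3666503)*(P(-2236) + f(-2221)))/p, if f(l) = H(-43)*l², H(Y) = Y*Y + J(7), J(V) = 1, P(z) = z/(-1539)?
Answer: 3206712174891880757/334257462 ≈ 9.5935e+9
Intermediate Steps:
P(z) = -z/1539 (P(z) = z*(-1/1539) = -z/1539)
H(Y) = 1 + Y² (H(Y) = Y*Y + 1 = Y² + 1 = 1 + Y²)
f(l) = 1850*l² (f(l) = (1 + (-43)²)*l² = (1 + 1849)*l² = 1850*l²)
((-4553179 - 3666503)*(P(-2236) + f(-2221)))/p = ((-4553179 - 3666503)*(-1/1539*(-2236) + 1850*(-2221)²))/(-7818888) = -8219682*(2236/1539 + 1850*4932841)*(-1/7818888) = -8219682*(2236/1539 + 9125755850)*(-1/7818888) = -8219682*14044538255386/1539*(-1/7818888) = -12826848699567523028/171*(-1/7818888) = 3206712174891880757/334257462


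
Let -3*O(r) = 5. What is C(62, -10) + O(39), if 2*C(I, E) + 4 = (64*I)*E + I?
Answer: -59438/3 ≈ -19813.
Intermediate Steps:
C(I, E) = -2 + I/2 + 32*E*I (C(I, E) = -2 + ((64*I)*E + I)/2 = -2 + (64*E*I + I)/2 = -2 + (I + 64*E*I)/2 = -2 + (I/2 + 32*E*I) = -2 + I/2 + 32*E*I)
O(r) = -5/3 (O(r) = -⅓*5 = -5/3)
C(62, -10) + O(39) = (-2 + (½)*62 + 32*(-10)*62) - 5/3 = (-2 + 31 - 19840) - 5/3 = -19811 - 5/3 = -59438/3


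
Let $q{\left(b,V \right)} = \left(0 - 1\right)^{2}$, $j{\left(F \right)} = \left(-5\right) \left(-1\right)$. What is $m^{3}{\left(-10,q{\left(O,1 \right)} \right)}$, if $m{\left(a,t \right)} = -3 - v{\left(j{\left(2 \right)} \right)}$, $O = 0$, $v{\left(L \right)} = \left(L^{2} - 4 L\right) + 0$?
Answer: $-512$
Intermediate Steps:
$j{\left(F \right)} = 5$
$v{\left(L \right)} = L^{2} - 4 L$
$q{\left(b,V \right)} = 1$ ($q{\left(b,V \right)} = \left(-1\right)^{2} = 1$)
$m{\left(a,t \right)} = -8$ ($m{\left(a,t \right)} = -3 - 5 \left(-4 + 5\right) = -3 - 5 \cdot 1 = -3 - 5 = -8$)
$m^{3}{\left(-10,q{\left(O,1 \right)} \right)} = \left(-8\right)^{3} = -512$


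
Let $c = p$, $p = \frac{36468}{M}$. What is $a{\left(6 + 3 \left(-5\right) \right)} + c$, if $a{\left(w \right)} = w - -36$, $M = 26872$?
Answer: $\frac{190503}{6718} \approx 28.357$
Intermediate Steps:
$a{\left(w \right)} = 36 + w$ ($a{\left(w \right)} = w + 36 = 36 + w$)
$p = \frac{9117}{6718}$ ($p = \frac{36468}{26872} = 36468 \cdot \frac{1}{26872} = \frac{9117}{6718} \approx 1.3571$)
$c = \frac{9117}{6718} \approx 1.3571$
$a{\left(6 + 3 \left(-5\right) \right)} + c = \left(36 + \left(6 + 3 \left(-5\right)\right)\right) + \frac{9117}{6718} = \left(36 + \left(6 - 15\right)\right) + \frac{9117}{6718} = \left(36 - 9\right) + \frac{9117}{6718} = 27 + \frac{9117}{6718} = \frac{190503}{6718}$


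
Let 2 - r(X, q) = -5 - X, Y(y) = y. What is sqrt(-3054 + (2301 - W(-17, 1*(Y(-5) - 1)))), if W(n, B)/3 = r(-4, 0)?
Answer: I*sqrt(762) ≈ 27.604*I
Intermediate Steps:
r(X, q) = 7 + X (r(X, q) = 2 - (-5 - X) = 2 + (5 + X) = 7 + X)
W(n, B) = 9 (W(n, B) = 3*(7 - 4) = 3*3 = 9)
sqrt(-3054 + (2301 - W(-17, 1*(Y(-5) - 1)))) = sqrt(-3054 + (2301 - 1*9)) = sqrt(-3054 + (2301 - 9)) = sqrt(-3054 + 2292) = sqrt(-762) = I*sqrt(762)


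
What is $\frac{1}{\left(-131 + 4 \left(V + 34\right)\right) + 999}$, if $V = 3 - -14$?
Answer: $\frac{1}{1072} \approx 0.00093284$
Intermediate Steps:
$V = 17$ ($V = 3 + 14 = 17$)
$\frac{1}{\left(-131 + 4 \left(V + 34\right)\right) + 999} = \frac{1}{\left(-131 + 4 \left(17 + 34\right)\right) + 999} = \frac{1}{\left(-131 + 4 \cdot 51\right) + 999} = \frac{1}{\left(-131 + 204\right) + 999} = \frac{1}{73 + 999} = \frac{1}{1072}$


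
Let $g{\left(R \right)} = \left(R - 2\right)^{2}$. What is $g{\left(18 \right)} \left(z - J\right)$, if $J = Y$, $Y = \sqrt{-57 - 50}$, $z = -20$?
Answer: $-5120 - 256 i \sqrt{107} \approx -5120.0 - 2648.1 i$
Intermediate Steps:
$Y = i \sqrt{107}$ ($Y = \sqrt{-107} = i \sqrt{107} \approx 10.344 i$)
$J = i \sqrt{107} \approx 10.344 i$
$g{\left(R \right)} = \left(-2 + R\right)^{2}$
$g{\left(18 \right)} \left(z - J\right) = \left(-2 + 18\right)^{2} \left(-20 - i \sqrt{107}\right) = 16^{2} \left(-20 - i \sqrt{107}\right) = 256 \left(-20 - i \sqrt{107}\right) = -5120 - 256 i \sqrt{107}$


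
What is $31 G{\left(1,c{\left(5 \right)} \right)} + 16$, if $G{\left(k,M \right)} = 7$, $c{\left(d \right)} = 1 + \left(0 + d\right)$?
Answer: $233$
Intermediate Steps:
$c{\left(d \right)} = 1 + d$
$31 G{\left(1,c{\left(5 \right)} \right)} + 16 = 31 \cdot 7 + 16 = 217 + 16 = 233$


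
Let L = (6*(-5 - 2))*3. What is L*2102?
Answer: -264852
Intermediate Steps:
L = -126 (L = (6*(-7))*3 = -42*3 = -126)
L*2102 = -126*2102 = -264852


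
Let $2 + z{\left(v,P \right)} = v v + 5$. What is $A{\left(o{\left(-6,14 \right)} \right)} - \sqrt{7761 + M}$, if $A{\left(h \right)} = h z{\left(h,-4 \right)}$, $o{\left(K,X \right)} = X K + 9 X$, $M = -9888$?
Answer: $74214 - i \sqrt{2127} \approx 74214.0 - 46.119 i$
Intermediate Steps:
$z{\left(v,P \right)} = 3 + v^{2}$ ($z{\left(v,P \right)} = -2 + \left(v v + 5\right) = -2 + \left(v^{2} + 5\right) = -2 + \left(5 + v^{2}\right) = 3 + v^{2}$)
$o{\left(K,X \right)} = 9 X + K X$ ($o{\left(K,X \right)} = K X + 9 X = 9 X + K X$)
$A{\left(h \right)} = h \left(3 + h^{2}\right)$
$A{\left(o{\left(-6,14 \right)} \right)} - \sqrt{7761 + M} = 14 \left(9 - 6\right) \left(3 + \left(14 \left(9 - 6\right)\right)^{2}\right) - \sqrt{7761 - 9888} = 14 \cdot 3 \left(3 + \left(14 \cdot 3\right)^{2}\right) - \sqrt{-2127} = 42 \left(3 + 42^{2}\right) - i \sqrt{2127} = 42 \left(3 + 1764\right) - i \sqrt{2127} = 42 \cdot 1767 - i \sqrt{2127} = 74214 - i \sqrt{2127}$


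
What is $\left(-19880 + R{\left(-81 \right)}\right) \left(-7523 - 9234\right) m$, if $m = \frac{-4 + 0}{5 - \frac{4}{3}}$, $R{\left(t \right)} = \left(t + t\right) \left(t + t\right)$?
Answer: $\frac{1279698576}{11} \approx 1.1634 \cdot 10^{8}$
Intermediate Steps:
$R{\left(t \right)} = 4 t^{2}$ ($R{\left(t \right)} = 2 t 2 t = 4 t^{2}$)
$m = - \frac{12}{11}$ ($m = - \frac{4}{5 - \frac{4}{3}} = - \frac{4}{\frac{11}{3}} = \left(-4\right) \frac{3}{11} = - \frac{12}{11} \approx -1.0909$)
$\left(-19880 + R{\left(-81 \right)}\right) \left(-7523 - 9234\right) m = \left(-19880 + 4 \left(-81\right)^{2}\right) \left(-7523 - 9234\right) \left(- \frac{12}{11}\right) = \left(-19880 + 4 \cdot 6561\right) \left(-16757\right) \left(- \frac{12}{11}\right) = \left(-19880 + 26244\right) \left(-16757\right) \left(- \frac{12}{11}\right) = 6364 \left(-16757\right) \left(- \frac{12}{11}\right) = \left(-106641548\right) \left(- \frac{12}{11}\right) = \frac{1279698576}{11}$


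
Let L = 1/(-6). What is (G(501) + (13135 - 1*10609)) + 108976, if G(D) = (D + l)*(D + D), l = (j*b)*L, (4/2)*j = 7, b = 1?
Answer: 1225839/2 ≈ 6.1292e+5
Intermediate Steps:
j = 7/2 (j = (½)*7 = 7/2 ≈ 3.5000)
L = -⅙ ≈ -0.16667
l = -7/12 (l = ((7/2)*1)*(-⅙) = (7/2)*(-⅙) = -7/12 ≈ -0.58333)
G(D) = 2*D*(-7/12 + D) (G(D) = (D - 7/12)*(D + D) = (-7/12 + D)*(2*D) = 2*D*(-7/12 + D))
(G(501) + (13135 - 1*10609)) + 108976 = ((⅙)*501*(-7 + 12*501) + (13135 - 1*10609)) + 108976 = ((⅙)*501*(-7 + 6012) + (13135 - 10609)) + 108976 = ((⅙)*501*6005 + 2526) + 108976 = (1002835/2 + 2526) + 108976 = 1007887/2 + 108976 = 1225839/2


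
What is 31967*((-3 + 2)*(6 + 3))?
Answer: -287703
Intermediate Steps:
31967*((-3 + 2)*(6 + 3)) = 31967*(-1*9) = 31967*(-9) = -287703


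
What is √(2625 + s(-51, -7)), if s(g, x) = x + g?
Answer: √2567 ≈ 50.666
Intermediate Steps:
s(g, x) = g + x
√(2625 + s(-51, -7)) = √(2625 + (-51 - 7)) = √(2625 - 58) = √2567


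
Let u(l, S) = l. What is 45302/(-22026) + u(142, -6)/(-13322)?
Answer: -151660234/73357593 ≈ -2.0674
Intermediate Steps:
45302/(-22026) + u(142, -6)/(-13322) = 45302/(-22026) + 142/(-13322) = 45302*(-1/22026) + 142*(-1/13322) = -22651/11013 - 71/6661 = -151660234/73357593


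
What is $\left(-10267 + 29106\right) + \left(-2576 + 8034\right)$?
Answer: $24297$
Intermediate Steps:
$\left(-10267 + 29106\right) + \left(-2576 + 8034\right) = 18839 + 5458 = 24297$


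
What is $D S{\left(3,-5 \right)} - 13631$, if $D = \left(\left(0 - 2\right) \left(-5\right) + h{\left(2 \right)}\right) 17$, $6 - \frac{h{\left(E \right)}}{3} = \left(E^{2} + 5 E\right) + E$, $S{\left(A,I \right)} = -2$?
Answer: $-12951$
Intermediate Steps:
$h{\left(E \right)} = 18 - 18 E - 3 E^{2}$ ($h{\left(E \right)} = 18 - 3 \left(\left(E^{2} + 5 E\right) + E\right) = 18 - 3 \left(E^{2} + 6 E\right) = 18 - \left(3 E^{2} + 18 E\right) = 18 - 18 E - 3 E^{2}$)
$D = -340$ ($D = \left(\left(0 - 2\right) \left(-5\right) - \left(18 + 12\right)\right) 17 = \left(\left(-2\right) \left(-5\right) - 30\right) 17 = \left(10 - 30\right) 17 = \left(-20\right) 17 = -340$)
$D S{\left(3,-5 \right)} - 13631 = \left(-340\right) \left(-2\right) - 13631 = 680 - 13631 = -12951$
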